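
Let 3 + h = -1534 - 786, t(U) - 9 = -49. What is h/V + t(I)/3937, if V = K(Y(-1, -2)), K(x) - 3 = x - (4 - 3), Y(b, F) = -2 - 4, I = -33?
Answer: 9145491/15748 ≈ 580.74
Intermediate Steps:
t(U) = -40 (t(U) = 9 - 49 = -40)
Y(b, F) = -6
K(x) = 2 + x (K(x) = 3 + (x - (4 - 3)) = 3 + (x - 1*1) = 3 + (x - 1) = 3 + (-1 + x) = 2 + x)
V = -4 (V = 2 - 6 = -4)
h = -2323 (h = -3 + (-1534 - 786) = -3 - 2320 = -2323)
h/V + t(I)/3937 = -2323/(-4) - 40/3937 = -2323*(-1/4) - 40*1/3937 = 2323/4 - 40/3937 = 9145491/15748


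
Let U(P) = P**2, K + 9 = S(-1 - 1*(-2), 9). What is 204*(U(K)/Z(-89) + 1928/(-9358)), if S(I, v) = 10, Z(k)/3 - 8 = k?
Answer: -16247308/378999 ≈ -42.869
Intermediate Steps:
Z(k) = 24 + 3*k
K = 1 (K = -9 + 10 = 1)
204*(U(K)/Z(-89) + 1928/(-9358)) = 204*(1**2/(24 + 3*(-89)) + 1928/(-9358)) = 204*(1/(24 - 267) + 1928*(-1/9358)) = 204*(1/(-243) - 964/4679) = 204*(1*(-1/243) - 964/4679) = 204*(-1/243 - 964/4679) = 204*(-238931/1136997) = -16247308/378999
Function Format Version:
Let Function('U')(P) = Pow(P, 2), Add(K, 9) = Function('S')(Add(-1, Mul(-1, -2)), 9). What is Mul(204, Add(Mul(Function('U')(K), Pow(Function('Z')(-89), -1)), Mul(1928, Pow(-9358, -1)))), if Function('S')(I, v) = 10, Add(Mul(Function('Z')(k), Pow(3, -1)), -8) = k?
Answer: Rational(-16247308, 378999) ≈ -42.869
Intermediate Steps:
Function('Z')(k) = Add(24, Mul(3, k))
K = 1 (K = Add(-9, 10) = 1)
Mul(204, Add(Mul(Function('U')(K), Pow(Function('Z')(-89), -1)), Mul(1928, Pow(-9358, -1)))) = Mul(204, Add(Mul(Pow(1, 2), Pow(Add(24, Mul(3, -89)), -1)), Mul(1928, Pow(-9358, -1)))) = Mul(204, Add(Mul(1, Pow(Add(24, -267), -1)), Mul(1928, Rational(-1, 9358)))) = Mul(204, Add(Mul(1, Pow(-243, -1)), Rational(-964, 4679))) = Mul(204, Add(Mul(1, Rational(-1, 243)), Rational(-964, 4679))) = Mul(204, Add(Rational(-1, 243), Rational(-964, 4679))) = Mul(204, Rational(-238931, 1136997)) = Rational(-16247308, 378999)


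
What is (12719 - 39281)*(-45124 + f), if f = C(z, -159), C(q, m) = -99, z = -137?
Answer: 1201213326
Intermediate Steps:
f = -99
(12719 - 39281)*(-45124 + f) = (12719 - 39281)*(-45124 - 99) = -26562*(-45223) = 1201213326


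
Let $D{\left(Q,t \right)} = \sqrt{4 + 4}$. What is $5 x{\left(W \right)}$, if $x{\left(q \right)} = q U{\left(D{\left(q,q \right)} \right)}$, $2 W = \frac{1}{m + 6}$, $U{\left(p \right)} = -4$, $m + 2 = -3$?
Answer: $-10$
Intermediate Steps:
$m = -5$ ($m = -2 - 3 = -5$)
$D{\left(Q,t \right)} = 2 \sqrt{2}$ ($D{\left(Q,t \right)} = \sqrt{8} = 2 \sqrt{2}$)
$W = \frac{1}{2}$ ($W = \frac{1}{2 \left(-5 + 6\right)} = \frac{1}{2 \cdot 1} = \frac{1}{2} \cdot 1 = \frac{1}{2} \approx 0.5$)
$x{\left(q \right)} = - 4 q$ ($x{\left(q \right)} = q \left(-4\right) = - 4 q$)
$5 x{\left(W \right)} = 5 \left(\left(-4\right) \frac{1}{2}\right) = 5 \left(-2\right) = -10$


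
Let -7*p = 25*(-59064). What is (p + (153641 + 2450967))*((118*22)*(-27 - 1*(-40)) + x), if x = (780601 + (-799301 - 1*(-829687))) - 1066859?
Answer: -625401418592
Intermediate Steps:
p = 1476600/7 (p = -25*(-59064)/7 = -⅐*(-1476600) = 1476600/7 ≈ 2.1094e+5)
x = -255872 (x = (780601 + (-799301 + 829687)) - 1066859 = (780601 + 30386) - 1066859 = 810987 - 1066859 = -255872)
(p + (153641 + 2450967))*((118*22)*(-27 - 1*(-40)) + x) = (1476600/7 + (153641 + 2450967))*((118*22)*(-27 - 1*(-40)) - 255872) = (1476600/7 + 2604608)*(2596*(-27 + 40) - 255872) = 19708856*(2596*13 - 255872)/7 = 19708856*(33748 - 255872)/7 = (19708856/7)*(-222124) = -625401418592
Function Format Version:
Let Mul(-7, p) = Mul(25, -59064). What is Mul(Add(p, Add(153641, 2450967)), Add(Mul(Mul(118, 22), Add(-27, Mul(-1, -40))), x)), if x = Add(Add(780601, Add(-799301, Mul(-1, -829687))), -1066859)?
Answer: -625401418592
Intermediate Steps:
p = Rational(1476600, 7) (p = Mul(Rational(-1, 7), Mul(25, -59064)) = Mul(Rational(-1, 7), -1476600) = Rational(1476600, 7) ≈ 2.1094e+5)
x = -255872 (x = Add(Add(780601, Add(-799301, 829687)), -1066859) = Add(Add(780601, 30386), -1066859) = Add(810987, -1066859) = -255872)
Mul(Add(p, Add(153641, 2450967)), Add(Mul(Mul(118, 22), Add(-27, Mul(-1, -40))), x)) = Mul(Add(Rational(1476600, 7), Add(153641, 2450967)), Add(Mul(Mul(118, 22), Add(-27, Mul(-1, -40))), -255872)) = Mul(Add(Rational(1476600, 7), 2604608), Add(Mul(2596, Add(-27, 40)), -255872)) = Mul(Rational(19708856, 7), Add(Mul(2596, 13), -255872)) = Mul(Rational(19708856, 7), Add(33748, -255872)) = Mul(Rational(19708856, 7), -222124) = -625401418592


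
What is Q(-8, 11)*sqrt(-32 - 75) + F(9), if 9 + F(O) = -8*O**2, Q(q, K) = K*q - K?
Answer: -657 - 99*I*sqrt(107) ≈ -657.0 - 1024.1*I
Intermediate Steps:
Q(q, K) = -K + K*q
F(O) = -9 - 8*O**2
Q(-8, 11)*sqrt(-32 - 75) + F(9) = (11*(-1 - 8))*sqrt(-32 - 75) + (-9 - 8*9**2) = (11*(-9))*sqrt(-107) + (-9 - 8*81) = -99*I*sqrt(107) + (-9 - 648) = -99*I*sqrt(107) - 657 = -657 - 99*I*sqrt(107)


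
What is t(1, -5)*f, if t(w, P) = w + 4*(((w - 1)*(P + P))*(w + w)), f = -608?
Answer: -608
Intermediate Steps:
t(w, P) = w + 16*P*w*(-1 + w) (t(w, P) = w + 4*(((-1 + w)*(2*P))*(2*w)) = w + 4*((2*P*(-1 + w))*(2*w)) = w + 4*(4*P*w*(-1 + w)) = w + 16*P*w*(-1 + w))
t(1, -5)*f = (1*(1 - 16*(-5) + 16*(-5)*1))*(-608) = (1*(1 + 80 - 80))*(-608) = (1*1)*(-608) = 1*(-608) = -608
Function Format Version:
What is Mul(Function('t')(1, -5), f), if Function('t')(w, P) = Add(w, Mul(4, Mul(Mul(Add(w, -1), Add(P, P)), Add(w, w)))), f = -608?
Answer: -608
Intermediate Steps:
Function('t')(w, P) = Add(w, Mul(16, P, w, Add(-1, w))) (Function('t')(w, P) = Add(w, Mul(4, Mul(Mul(Add(-1, w), Mul(2, P)), Mul(2, w)))) = Add(w, Mul(4, Mul(Mul(2, P, Add(-1, w)), Mul(2, w)))) = Add(w, Mul(4, Mul(4, P, w, Add(-1, w)))) = Add(w, Mul(16, P, w, Add(-1, w))))
Mul(Function('t')(1, -5), f) = Mul(Mul(1, Add(1, Mul(-16, -5), Mul(16, -5, 1))), -608) = Mul(Mul(1, Add(1, 80, -80)), -608) = Mul(Mul(1, 1), -608) = Mul(1, -608) = -608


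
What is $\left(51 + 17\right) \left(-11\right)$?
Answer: $-748$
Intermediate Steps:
$\left(51 + 17\right) \left(-11\right) = 68 \left(-11\right) = -748$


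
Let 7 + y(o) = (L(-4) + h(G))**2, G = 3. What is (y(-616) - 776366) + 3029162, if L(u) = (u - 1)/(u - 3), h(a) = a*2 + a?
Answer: 110391285/49 ≈ 2.2529e+6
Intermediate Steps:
h(a) = 3*a (h(a) = 2*a + a = 3*a)
L(u) = (-1 + u)/(-3 + u)
y(o) = 4281/49 (y(o) = -7 + ((-1 - 4)/(-3 - 4) + 3*3)**2 = -7 + (-5/(-7) + 9)**2 = -7 + (-1/7*(-5) + 9)**2 = -7 + (5/7 + 9)**2 = -7 + (68/7)**2 = -7 + 4624/49 = 4281/49)
(y(-616) - 776366) + 3029162 = (4281/49 - 776366) + 3029162 = -38037653/49 + 3029162 = 110391285/49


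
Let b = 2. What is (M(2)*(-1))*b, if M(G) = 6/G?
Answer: -6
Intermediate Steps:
(M(2)*(-1))*b = ((6/2)*(-1))*2 = ((6*(½))*(-1))*2 = (3*(-1))*2 = -3*2 = -6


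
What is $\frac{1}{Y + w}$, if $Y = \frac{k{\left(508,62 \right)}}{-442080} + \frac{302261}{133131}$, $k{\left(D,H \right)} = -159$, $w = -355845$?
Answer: $- \frac{6539394720}{2326996064726099} \approx -2.8102 \cdot 10^{-6}$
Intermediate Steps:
$Y = \frac{14849412301}{6539394720}$ ($Y = - \frac{159}{-442080} + \frac{302261}{133131} = \left(-159\right) \left(- \frac{1}{442080}\right) + 302261 \cdot \frac{1}{133131} = \frac{53}{147360} + \frac{302261}{133131} = \frac{14849412301}{6539394720} \approx 2.2708$)
$\frac{1}{Y + w} = \frac{1}{\frac{14849412301}{6539394720} - 355845} = \frac{1}{- \frac{2326996064726099}{6539394720}} = - \frac{6539394720}{2326996064726099}$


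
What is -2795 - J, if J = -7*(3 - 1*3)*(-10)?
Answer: -2795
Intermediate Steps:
J = 0 (J = -7*(3 - 3)*(-10) = -7*0*(-10) = 0*(-10) = 0)
-2795 - J = -2795 - 1*0 = -2795 + 0 = -2795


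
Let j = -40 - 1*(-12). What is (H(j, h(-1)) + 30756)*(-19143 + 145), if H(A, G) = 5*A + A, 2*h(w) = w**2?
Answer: -581110824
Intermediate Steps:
j = -28 (j = -40 + 12 = -28)
h(w) = w**2/2
H(A, G) = 6*A
(H(j, h(-1)) + 30756)*(-19143 + 145) = (6*(-28) + 30756)*(-19143 + 145) = (-168 + 30756)*(-18998) = 30588*(-18998) = -581110824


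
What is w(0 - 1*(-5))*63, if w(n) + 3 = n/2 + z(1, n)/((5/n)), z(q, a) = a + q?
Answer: 693/2 ≈ 346.50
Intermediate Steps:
w(n) = -3 + n/2 + n*(1 + n)/5 (w(n) = -3 + (n/2 + (n + 1)/((5/n))) = -3 + (n*(1/2) + (1 + n)*(n/5)) = -3 + (n/2 + n*(1 + n)/5) = -3 + n/2 + n*(1 + n)/5)
w(0 - 1*(-5))*63 = (-3 + (0 - 1*(-5))**2/5 + 7*(0 - 1*(-5))/10)*63 = (-3 + (0 + 5)**2/5 + 7*(0 + 5)/10)*63 = (-3 + (1/5)*5**2 + (7/10)*5)*63 = (-3 + (1/5)*25 + 7/2)*63 = (-3 + 5 + 7/2)*63 = (11/2)*63 = 693/2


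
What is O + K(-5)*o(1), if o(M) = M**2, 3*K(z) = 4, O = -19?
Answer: -53/3 ≈ -17.667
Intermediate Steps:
K(z) = 4/3 (K(z) = (1/3)*4 = 4/3)
O + K(-5)*o(1) = -19 + (4/3)*1**2 = -19 + (4/3)*1 = -19 + 4/3 = -53/3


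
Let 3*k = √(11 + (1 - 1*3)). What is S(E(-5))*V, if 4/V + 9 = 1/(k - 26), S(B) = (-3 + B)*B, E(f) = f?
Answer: -2000/113 ≈ -17.699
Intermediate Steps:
S(B) = B*(-3 + B)
k = 1 (k = √(11 + (1 - 1*3))/3 = √(11 + (1 - 3))/3 = √(11 - 2)/3 = √9/3 = (⅓)*3 = 1)
V = -50/113 (V = 4/(-9 + 1/(1 - 26)) = 4/(-9 + 1/(-25)) = 4/(-9 - 1/25) = 4/(-226/25) = 4*(-25/226) = -50/113 ≈ -0.44248)
S(E(-5))*V = -5*(-3 - 5)*(-50/113) = -5*(-8)*(-50/113) = 40*(-50/113) = -2000/113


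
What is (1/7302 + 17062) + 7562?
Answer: 179804449/7302 ≈ 24624.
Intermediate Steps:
(1/7302 + 17062) + 7562 = 124586725/7302 + 7562 = 179804449/7302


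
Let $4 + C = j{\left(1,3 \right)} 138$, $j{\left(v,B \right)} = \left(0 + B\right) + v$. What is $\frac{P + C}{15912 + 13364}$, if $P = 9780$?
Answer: $\frac{2582}{7319} \approx 0.35278$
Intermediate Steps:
$j{\left(v,B \right)} = B + v$
$C = 548$ ($C = -4 + \left(3 + 1\right) 138 = -4 + 4 \cdot 138 = -4 + 552 = 548$)
$\frac{P + C}{15912 + 13364} = \frac{9780 + 548}{15912 + 13364} = \frac{10328}{29276} = 10328 \cdot \frac{1}{29276} = \frac{2582}{7319}$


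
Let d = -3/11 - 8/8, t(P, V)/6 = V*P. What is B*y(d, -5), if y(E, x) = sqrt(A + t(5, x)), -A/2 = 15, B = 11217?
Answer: 67302*I*sqrt(5) ≈ 1.5049e+5*I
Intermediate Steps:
t(P, V) = 6*P*V (t(P, V) = 6*(V*P) = 6*(P*V) = 6*P*V)
A = -30 (A = -2*15 = -30)
d = -14/11 (d = -3*1/11 - 8*1/8 = -3/11 - 1 = -14/11 ≈ -1.2727)
y(E, x) = sqrt(-30 + 30*x) (y(E, x) = sqrt(-30 + 6*5*x) = sqrt(-30 + 30*x))
B*y(d, -5) = 11217*sqrt(-30 + 30*(-5)) = 11217*sqrt(-30 - 150) = 11217*sqrt(-180) = 11217*(6*I*sqrt(5)) = 67302*I*sqrt(5)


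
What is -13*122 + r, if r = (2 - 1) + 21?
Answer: -1564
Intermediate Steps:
r = 22 (r = 1 + 21 = 22)
-13*122 + r = -13*122 + 22 = -1586 + 22 = -1564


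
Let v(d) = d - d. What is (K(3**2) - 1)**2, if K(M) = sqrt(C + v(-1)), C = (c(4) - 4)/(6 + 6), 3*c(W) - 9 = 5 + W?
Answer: (6 - sqrt(6))**2/36 ≈ 0.35017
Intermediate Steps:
v(d) = 0
c(W) = 14/3 + W/3 (c(W) = 3 + (5 + W)/3 = 3 + (5/3 + W/3) = 14/3 + W/3)
C = 1/6 (C = ((14/3 + (1/3)*4) - 4)/(6 + 6) = ((14/3 + 4/3) - 4)/12 = (6 - 4)*(1/12) = 2*(1/12) = 1/6 ≈ 0.16667)
K(M) = sqrt(6)/6 (K(M) = sqrt(1/6 + 0) = sqrt(1/6) = sqrt(6)/6)
(K(3**2) - 1)**2 = (sqrt(6)/6 - 1)**2 = (-1 + sqrt(6)/6)**2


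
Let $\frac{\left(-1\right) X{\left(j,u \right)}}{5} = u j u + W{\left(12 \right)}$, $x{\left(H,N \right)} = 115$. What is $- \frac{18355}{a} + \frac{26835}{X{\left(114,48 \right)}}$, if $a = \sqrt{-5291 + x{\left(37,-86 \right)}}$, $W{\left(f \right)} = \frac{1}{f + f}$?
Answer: $- \frac{128808}{6303745} + \frac{18355 i \sqrt{1294}}{2588} \approx -0.020434 + 255.13 i$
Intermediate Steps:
$W{\left(f \right)} = \frac{1}{2 f}$
$a = 2 i \sqrt{1294}$ ($a = \sqrt{-5291 + 115} = \sqrt{-5176} = 2 i \sqrt{1294} \approx 71.944 i$)
$X{\left(j,u \right)} = - \frac{5}{24} - 5 j u^{2}$ ($X{\left(j,u \right)} = - 5 \left(u j u + \frac{1}{2 \cdot 12}\right) = - 5 \left(j u u + \frac{1}{2} \cdot \frac{1}{12}\right) = - 5 \left(j u^{2} + \frac{1}{24}\right) = - 5 \left(\frac{1}{24} + j u^{2}\right) = - \frac{5}{24} - 5 j u^{2}$)
$- \frac{18355}{a} + \frac{26835}{X{\left(114,48 \right)}} = - \frac{18355}{2 i \sqrt{1294}} + \frac{26835}{- \frac{5}{24} - 570 \cdot 48^{2}} = - 18355 \left(- \frac{i \sqrt{1294}}{2588}\right) + \frac{26835}{- \frac{5}{24} - 570 \cdot 2304} = \frac{18355 i \sqrt{1294}}{2588} + \frac{26835}{- \frac{5}{24} - 1313280} = \frac{18355 i \sqrt{1294}}{2588} + \frac{26835}{- \frac{31518725}{24}} = \frac{18355 i \sqrt{1294}}{2588} + 26835 \left(- \frac{24}{31518725}\right) = \frac{18355 i \sqrt{1294}}{2588} - \frac{128808}{6303745} = - \frac{128808}{6303745} + \frac{18355 i \sqrt{1294}}{2588}$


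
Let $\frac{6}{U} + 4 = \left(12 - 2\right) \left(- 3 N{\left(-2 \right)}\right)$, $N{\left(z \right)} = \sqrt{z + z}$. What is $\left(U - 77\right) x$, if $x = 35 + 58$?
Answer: $- \frac{3237051}{452} + \frac{4185 i}{452} \approx -7161.6 + 9.2589 i$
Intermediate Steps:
$N{\left(z \right)} = \sqrt{2} \sqrt{z}$ ($N{\left(z \right)} = \sqrt{2 z} = \sqrt{2} \sqrt{z}$)
$x = 93$
$U = \frac{3 \left(-4 + 60 i\right)}{1808}$ ($U = \frac{6}{-4 + \left(12 - 2\right) \left(- 3 \sqrt{2} \sqrt{-2}\right)} = \frac{6}{-4 + 10 \left(- 3 \sqrt{2} i \sqrt{2}\right)} = \frac{6}{-4 + 10 \left(- 3 \cdot 2 i\right)} = \frac{6}{-4 + 10 \left(- 6 i\right)} = \frac{6}{-4 - 60 i} = 6 \frac{-4 + 60 i}{3616} = \frac{3 \left(-4 + 60 i\right)}{1808} \approx -0.0066372 + 0.099558 i$)
$\left(U - 77\right) x = \left(\left(- \frac{3}{452} + \frac{45 i}{452}\right) - 77\right) 93 = \left(- \frac{34807}{452} + \frac{45 i}{452}\right) 93 = - \frac{3237051}{452} + \frac{4185 i}{452}$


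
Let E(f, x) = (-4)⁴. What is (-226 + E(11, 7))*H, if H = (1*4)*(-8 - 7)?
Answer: -1800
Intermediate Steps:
E(f, x) = 256
H = -60 (H = 4*(-15) = -60)
(-226 + E(11, 7))*H = (-226 + 256)*(-60) = 30*(-60) = -1800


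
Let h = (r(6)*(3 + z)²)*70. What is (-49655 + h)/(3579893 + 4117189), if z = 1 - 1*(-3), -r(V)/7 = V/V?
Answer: -24555/2565694 ≈ -0.0095705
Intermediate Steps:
r(V) = -7 (r(V) = -7*V/V = -7*1 = -7)
z = 4 (z = 1 + 3 = 4)
h = -24010 (h = -7*(3 + 4)²*70 = -7*7²*70 = -7*49*70 = -343*70 = -24010)
(-49655 + h)/(3579893 + 4117189) = (-49655 - 24010)/(3579893 + 4117189) = -73665/7697082 = -73665*1/7697082 = -24555/2565694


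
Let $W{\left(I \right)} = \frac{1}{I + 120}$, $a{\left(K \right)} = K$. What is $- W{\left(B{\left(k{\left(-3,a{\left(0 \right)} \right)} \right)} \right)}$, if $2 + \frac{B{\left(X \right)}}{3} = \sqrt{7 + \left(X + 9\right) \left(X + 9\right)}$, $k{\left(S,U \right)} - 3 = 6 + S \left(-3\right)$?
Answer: $- \frac{19}{1062} + \frac{\sqrt{46}}{531} \approx -0.005118$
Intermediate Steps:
$k{\left(S,U \right)} = 9 - 3 S$ ($k{\left(S,U \right)} = 3 + \left(6 + S \left(-3\right)\right) = 3 - \left(-6 + 3 S\right) = 9 - 3 S$)
$B{\left(X \right)} = -6 + 3 \sqrt{7 + \left(9 + X\right)^{2}}$ ($B{\left(X \right)} = -6 + 3 \sqrt{7 + \left(X + 9\right) \left(X + 9\right)} = -6 + 3 \sqrt{7 + \left(9 + X\right) \left(9 + X\right)} = -6 + 3 \sqrt{7 + \left(9 + X\right)^{2}}$)
$W{\left(I \right)} = \frac{1}{120 + I}$
$- W{\left(B{\left(k{\left(-3,a{\left(0 \right)} \right)} \right)} \right)} = - \frac{1}{120 - \left(6 - 3 \sqrt{7 + \left(9 + \left(9 - -9\right)\right)^{2}}\right)} = - \frac{1}{120 - \left(6 - 3 \sqrt{7 + \left(9 + \left(9 + 9\right)\right)^{2}}\right)} = - \frac{1}{120 - \left(6 - 3 \sqrt{7 + \left(9 + 18\right)^{2}}\right)} = - \frac{1}{120 - \left(6 - 3 \sqrt{7 + 27^{2}}\right)} = - \frac{1}{120 - \left(6 - 3 \sqrt{7 + 729}\right)} = - \frac{1}{120 - \left(6 - 3 \sqrt{736}\right)} = - \frac{1}{120 - \left(6 - 3 \cdot 4 \sqrt{46}\right)} = - \frac{1}{120 - \left(6 - 12 \sqrt{46}\right)} = - \frac{1}{114 + 12 \sqrt{46}}$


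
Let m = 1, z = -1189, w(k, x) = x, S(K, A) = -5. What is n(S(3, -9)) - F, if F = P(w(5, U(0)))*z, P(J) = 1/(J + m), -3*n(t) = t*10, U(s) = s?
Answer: 3617/3 ≈ 1205.7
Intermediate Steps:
n(t) = -10*t/3 (n(t) = -t*10/3 = -10*t/3)
P(J) = 1/(1 + J) (P(J) = 1/(J + 1) = 1/(1 + J))
F = -1189 (F = -1189/(1 + 0) = -1189/1 = 1*(-1189) = -1189)
n(S(3, -9)) - F = -10/3*(-5) - 1*(-1189) = 50/3 + 1189 = 3617/3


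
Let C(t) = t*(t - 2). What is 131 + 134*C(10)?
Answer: 10851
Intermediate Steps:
C(t) = t*(-2 + t)
131 + 134*C(10) = 131 + 134*(10*(-2 + 10)) = 131 + 134*(10*8) = 131 + 134*80 = 131 + 10720 = 10851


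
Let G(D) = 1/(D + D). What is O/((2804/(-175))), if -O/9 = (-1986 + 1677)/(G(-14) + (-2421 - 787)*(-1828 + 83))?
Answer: -3406725/109876758179 ≈ -3.1005e-5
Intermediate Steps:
G(D) = 1/(2*D)
O = 77868/156742879 (O = -9*(-1986 + 1677)/((½)/(-14) + (-2421 - 787)*(-1828 + 83)) = -(-2781)/((½)*(-1/14) - 3208*(-1745)) = -(-2781)/(-1/28 + 5597960) = -(-2781)/156742879/28 = -(-2781)*28/156742879 = -9*(-8652/156742879) = 77868/156742879 ≈ 0.00049679)
O/((2804/(-175))) = 77868/(156742879*((2804/(-175)))) = 77868/(156742879*((2804*(-1/175)))) = 77868/(156742879*(-2804/175)) = (77868/156742879)*(-175/2804) = -3406725/109876758179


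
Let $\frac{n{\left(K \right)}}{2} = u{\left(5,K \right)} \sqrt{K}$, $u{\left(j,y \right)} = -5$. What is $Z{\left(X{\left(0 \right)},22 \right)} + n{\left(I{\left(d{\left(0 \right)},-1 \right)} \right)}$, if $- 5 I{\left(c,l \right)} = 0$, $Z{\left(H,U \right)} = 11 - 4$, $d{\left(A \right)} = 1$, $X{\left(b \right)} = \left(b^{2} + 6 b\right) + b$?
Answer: $7$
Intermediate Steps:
$X{\left(b \right)} = b^{2} + 7 b$
$Z{\left(H,U \right)} = 7$
$I{\left(c,l \right)} = 0$ ($I{\left(c,l \right)} = \left(- \frac{1}{5}\right) 0 = 0$)
$n{\left(K \right)} = - 10 \sqrt{K}$ ($n{\left(K \right)} = 2 \left(- 5 \sqrt{K}\right) = - 10 \sqrt{K}$)
$Z{\left(X{\left(0 \right)},22 \right)} + n{\left(I{\left(d{\left(0 \right)},-1 \right)} \right)} = 7 - 10 \sqrt{0} = 7 - 0 = 7 + 0 = 7$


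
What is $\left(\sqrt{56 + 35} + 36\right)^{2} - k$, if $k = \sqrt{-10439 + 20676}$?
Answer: $\left(36 + \sqrt{91}\right)^{2} - \sqrt{10237} \approx 1972.7$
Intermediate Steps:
$k = \sqrt{10237} \approx 101.18$
$\left(\sqrt{56 + 35} + 36\right)^{2} - k = \left(\sqrt{56 + 35} + 36\right)^{2} - \sqrt{10237} = \left(\sqrt{91} + 36\right)^{2} - \sqrt{10237} = \left(36 + \sqrt{91}\right)^{2} - \sqrt{10237}$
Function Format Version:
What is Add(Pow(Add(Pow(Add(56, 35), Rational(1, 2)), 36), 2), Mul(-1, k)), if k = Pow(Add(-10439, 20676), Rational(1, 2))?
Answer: Add(Pow(Add(36, Pow(91, Rational(1, 2))), 2), Mul(-1, Pow(10237, Rational(1, 2)))) ≈ 1972.7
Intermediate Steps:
k = Pow(10237, Rational(1, 2)) ≈ 101.18
Add(Pow(Add(Pow(Add(56, 35), Rational(1, 2)), 36), 2), Mul(-1, k)) = Add(Pow(Add(Pow(Add(56, 35), Rational(1, 2)), 36), 2), Mul(-1, Pow(10237, Rational(1, 2)))) = Add(Pow(Add(Pow(91, Rational(1, 2)), 36), 2), Mul(-1, Pow(10237, Rational(1, 2)))) = Add(Pow(Add(36, Pow(91, Rational(1, 2))), 2), Mul(-1, Pow(10237, Rational(1, 2))))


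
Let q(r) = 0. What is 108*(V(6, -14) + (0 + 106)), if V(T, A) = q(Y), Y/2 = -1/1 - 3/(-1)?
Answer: 11448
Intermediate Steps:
Y = 4 (Y = 2*(-1/1 - 3/(-1)) = 2*(-1*1 - 3*(-1)) = 2*(-1 + 3) = 2*2 = 4)
V(T, A) = 0
108*(V(6, -14) + (0 + 106)) = 108*(0 + (0 + 106)) = 108*(0 + 106) = 108*106 = 11448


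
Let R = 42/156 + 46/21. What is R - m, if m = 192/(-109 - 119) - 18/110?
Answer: 1977281/570570 ≈ 3.4654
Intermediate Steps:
R = 1343/546 (R = 42*(1/156) + 46*(1/21) = 7/26 + 46/21 = 1343/546 ≈ 2.4597)
m = -1051/1045 (m = 192/(-228) - 18*1/110 = 192*(-1/228) - 9/55 = -16/19 - 9/55 = -1051/1045 ≈ -1.0057)
R - m = 1343/546 - 1*(-1051/1045) = 1343/546 + 1051/1045 = 1977281/570570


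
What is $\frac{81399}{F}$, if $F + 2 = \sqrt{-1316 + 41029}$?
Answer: $\frac{162798}{39709} + \frac{81399 \sqrt{39713}}{39709} \approx 412.6$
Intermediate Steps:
$F = -2 + \sqrt{39713}$ ($F = -2 + \sqrt{-1316 + 41029} = -2 + \sqrt{39713} \approx 197.28$)
$\frac{81399}{F} = \frac{81399}{-2 + \sqrt{39713}}$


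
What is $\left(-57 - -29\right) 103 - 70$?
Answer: $-2954$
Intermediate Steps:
$\left(-57 - -29\right) 103 - 70 = \left(-57 + 29\right) 103 - 70 = \left(-28\right) 103 - 70 = -2884 - 70 = -2954$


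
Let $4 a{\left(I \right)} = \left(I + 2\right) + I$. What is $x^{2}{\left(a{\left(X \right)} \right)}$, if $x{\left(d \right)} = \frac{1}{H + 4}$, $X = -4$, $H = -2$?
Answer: $\frac{1}{4} \approx 0.25$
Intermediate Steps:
$a{\left(I \right)} = \frac{1}{2} + \frac{I}{2}$ ($a{\left(I \right)} = \frac{\left(I + 2\right) + I}{4} = \frac{\left(2 + I\right) + I}{4} = \frac{2 + 2 I}{4} = \frac{1}{2} + \frac{I}{2}$)
$x{\left(d \right)} = \frac{1}{2}$ ($x{\left(d \right)} = \frac{1}{-2 + 4} = \frac{1}{2}$)
$x^{2}{\left(a{\left(X \right)} \right)} = \left(\frac{1}{2}\right)^{2} = \frac{1}{4}$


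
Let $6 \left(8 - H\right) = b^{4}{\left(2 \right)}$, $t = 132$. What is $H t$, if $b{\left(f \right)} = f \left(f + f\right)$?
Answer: $-89056$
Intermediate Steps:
$b{\left(f \right)} = 2 f^{2}$ ($b{\left(f \right)} = f 2 f = 2 f^{2}$)
$H = - \frac{2024}{3}$ ($H = 8 - \frac{\left(2 \cdot 2^{2}\right)^{4}}{6} = 8 - \frac{\left(2 \cdot 4\right)^{4}}{6} = 8 - \frac{8^{4}}{6} = 8 - \frac{2048}{3} = - \frac{2024}{3} \approx -674.67$)
$H t = \left(- \frac{2024}{3}\right) 132 = -89056$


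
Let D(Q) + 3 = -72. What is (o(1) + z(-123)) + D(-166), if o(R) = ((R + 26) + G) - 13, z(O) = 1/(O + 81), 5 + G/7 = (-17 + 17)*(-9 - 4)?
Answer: -4033/42 ≈ -96.024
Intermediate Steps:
D(Q) = -75 (D(Q) = -3 - 72 = -75)
G = -35 (G = -35 + 7*((-17 + 17)*(-9 - 4)) = -35 + 7*(0*(-13)) = -35 + 7*0 = -35 + 0 = -35)
z(O) = 1/(81 + O)
o(R) = -22 + R (o(R) = ((R + 26) - 35) - 13 = ((26 + R) - 35) - 13 = (-9 + R) - 13 = -22 + R)
(o(1) + z(-123)) + D(-166) = ((-22 + 1) + 1/(81 - 123)) - 75 = (-21 + 1/(-42)) - 75 = (-21 - 1/42) - 75 = -883/42 - 75 = -4033/42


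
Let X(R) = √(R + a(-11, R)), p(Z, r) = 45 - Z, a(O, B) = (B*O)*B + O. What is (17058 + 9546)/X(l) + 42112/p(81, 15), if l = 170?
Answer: -10528/9 - 26604*I*√317741/317741 ≈ -1169.8 - 47.197*I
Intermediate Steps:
a(O, B) = O + O*B² (a(O, B) = O*B² + O = O + O*B²)
X(R) = √(-11 + R - 11*R²) (X(R) = √(R - 11*(1 + R²)) = √(R + (-11 - 11*R²)) = √(-11 + R - 11*R²))
(17058 + 9546)/X(l) + 42112/p(81, 15) = (17058 + 9546)/(√(-11 + 170 - 11*170²)) + 42112/(45 - 1*81) = 26604/(√(-11 + 170 - 11*28900)) + 42112/(45 - 81) = 26604/(√(-11 + 170 - 317900)) + 42112/(-36) = 26604/(√(-317741)) + 42112*(-1/36) = 26604/((I*√317741)) - 10528/9 = 26604*(-I*√317741/317741) - 10528/9 = -26604*I*√317741/317741 - 10528/9 = -10528/9 - 26604*I*√317741/317741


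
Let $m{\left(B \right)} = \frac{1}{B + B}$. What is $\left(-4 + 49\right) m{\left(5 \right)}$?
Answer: $\frac{9}{2} \approx 4.5$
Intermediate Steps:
$m{\left(B \right)} = \frac{1}{2 B}$
$\left(-4 + 49\right) m{\left(5 \right)} = \left(-4 + 49\right) \frac{1}{2 \cdot 5} = 45 \cdot \frac{1}{2} \cdot \frac{1}{5} = 45 \cdot \frac{1}{10} = \frac{9}{2}$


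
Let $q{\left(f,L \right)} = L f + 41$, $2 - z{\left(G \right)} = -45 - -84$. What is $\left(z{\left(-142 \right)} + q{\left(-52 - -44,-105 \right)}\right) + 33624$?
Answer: $34468$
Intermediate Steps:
$z{\left(G \right)} = -37$ ($z{\left(G \right)} = 2 - \left(-45 - -84\right) = 2 - \left(-45 + 84\right) = 2 - 39 = -37$)
$q{\left(f,L \right)} = 41 + L f$
$\left(z{\left(-142 \right)} + q{\left(-52 - -44,-105 \right)}\right) + 33624 = \left(-37 - \left(-41 + 105 \left(-52 - -44\right)\right)\right) + 33624 = \left(-37 - \left(-41 + 105 \left(-52 + 44\right)\right)\right) + 33624 = \left(-37 + \left(41 - -840\right)\right) + 33624 = \left(-37 + \left(41 + 840\right)\right) + 33624 = \left(-37 + 881\right) + 33624 = 844 + 33624 = 34468$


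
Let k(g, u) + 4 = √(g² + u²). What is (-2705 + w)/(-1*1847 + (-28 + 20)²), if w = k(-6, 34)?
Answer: 2709/1783 - 2*√298/1783 ≈ 1.5000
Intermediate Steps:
k(g, u) = -4 + √(g² + u²)
w = -4 + 2*√298 (w = -4 + √((-6)² + 34²) = -4 + √(36 + 1156) = -4 + √1192 = -4 + 2*√298 ≈ 30.525)
(-2705 + w)/(-1*1847 + (-28 + 20)²) = (-2705 + (-4 + 2*√298))/(-1*1847 + (-28 + 20)²) = (-2709 + 2*√298)/(-1847 + (-8)²) = (-2709 + 2*√298)/(-1847 + 64) = (-2709 + 2*√298)/(-1783) = (-2709 + 2*√298)*(-1/1783) = 2709/1783 - 2*√298/1783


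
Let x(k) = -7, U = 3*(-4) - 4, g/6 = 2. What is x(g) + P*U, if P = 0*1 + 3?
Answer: -55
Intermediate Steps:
g = 12 (g = 6*2 = 12)
P = 3 (P = 0 + 3 = 3)
U = -16 (U = -12 - 4 = -16)
x(g) + P*U = -7 + 3*(-16) = -7 - 48 = -55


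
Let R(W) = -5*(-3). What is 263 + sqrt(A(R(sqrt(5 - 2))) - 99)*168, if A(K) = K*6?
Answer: 263 + 504*I ≈ 263.0 + 504.0*I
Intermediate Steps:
R(W) = 15
A(K) = 6*K
263 + sqrt(A(R(sqrt(5 - 2))) - 99)*168 = 263 + sqrt(6*15 - 99)*168 = 263 + sqrt(90 - 99)*168 = 263 + sqrt(-9)*168 = 263 + (3*I)*168 = 263 + 504*I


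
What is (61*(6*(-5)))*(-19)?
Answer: 34770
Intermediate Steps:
(61*(6*(-5)))*(-19) = (61*(-30))*(-19) = -1830*(-19) = 34770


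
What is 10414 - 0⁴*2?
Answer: 10414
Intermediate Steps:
10414 - 0⁴*2 = 10414 - 0*2 = 10414 - 1*0 = 10414 + 0 = 10414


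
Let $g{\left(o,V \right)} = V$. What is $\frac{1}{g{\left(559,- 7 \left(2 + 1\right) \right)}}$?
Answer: $- \frac{1}{21} \approx -0.047619$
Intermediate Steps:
$\frac{1}{g{\left(559,- 7 \left(2 + 1\right) \right)}} = \frac{1}{\left(-7\right) \left(2 + 1\right)} = \frac{1}{\left(-7\right) 3} = \frac{1}{-21} = - \frac{1}{21}$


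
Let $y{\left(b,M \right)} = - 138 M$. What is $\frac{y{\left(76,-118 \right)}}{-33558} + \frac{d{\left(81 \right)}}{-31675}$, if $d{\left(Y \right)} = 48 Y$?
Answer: $- \frac{15387362}{25308325} \approx -0.608$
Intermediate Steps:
$\frac{y{\left(76,-118 \right)}}{-33558} + \frac{d{\left(81 \right)}}{-31675} = \frac{\left(-138\right) \left(-118\right)}{-33558} + \frac{48 \cdot 81}{-31675} = 16284 \left(- \frac{1}{33558}\right) + 3888 \left(- \frac{1}{31675}\right) = - \frac{2714}{5593} - \frac{3888}{31675} = - \frac{15387362}{25308325}$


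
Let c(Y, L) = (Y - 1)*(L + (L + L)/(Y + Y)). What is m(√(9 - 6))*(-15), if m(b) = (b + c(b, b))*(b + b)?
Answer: -90 - 60*√3 ≈ -193.92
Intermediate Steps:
c(Y, L) = (-1 + Y)*(L + L/Y) (c(Y, L) = (-1 + Y)*(L + (2*L)/((2*Y))) = (-1 + Y)*(L + (2*L)*(1/(2*Y))) = (-1 + Y)*(L + L/Y))
m(b) = 2*b*(-1 + b + b²) (m(b) = (b + (b*b - b/b))*(b + b) = (b + (b² - 1))*(2*b) = (b + (-1 + b²))*(2*b) = (-1 + b + b²)*(2*b) = 2*b*(-1 + b + b²))
m(√(9 - 6))*(-15) = (2*√(9 - 6)*(-1 + √(9 - 6) + (√(9 - 6))²))*(-15) = (2*√3*(-1 + √3 + (√3)²))*(-15) = (2*√3*(-1 + √3 + 3))*(-15) = (2*√3*(2 + √3))*(-15) = -30*√3*(2 + √3)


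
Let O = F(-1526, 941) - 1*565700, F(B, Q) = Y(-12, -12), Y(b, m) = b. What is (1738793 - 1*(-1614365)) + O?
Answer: 2787446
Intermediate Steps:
F(B, Q) = -12
O = -565712 (O = -12 - 1*565700 = -12 - 565700 = -565712)
(1738793 - 1*(-1614365)) + O = (1738793 - 1*(-1614365)) - 565712 = (1738793 + 1614365) - 565712 = 3353158 - 565712 = 2787446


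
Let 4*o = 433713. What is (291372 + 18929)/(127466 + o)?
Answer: 1241204/943577 ≈ 1.3154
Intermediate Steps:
o = 433713/4 (o = (¼)*433713 = 433713/4 ≈ 1.0843e+5)
(291372 + 18929)/(127466 + o) = (291372 + 18929)/(127466 + 433713/4) = 310301/(943577/4) = 310301*(4/943577) = 1241204/943577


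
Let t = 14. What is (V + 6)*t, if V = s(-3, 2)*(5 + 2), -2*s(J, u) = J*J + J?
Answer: -210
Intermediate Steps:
s(J, u) = -J/2 - J²/2 (s(J, u) = -(J*J + J)/2 = -(J² + J)/2 = -(J + J²)/2 = -J/2 - J²/2)
V = -21 (V = (-½*(-3)*(1 - 3))*(5 + 2) = -½*(-3)*(-2)*7 = -3*7 = -21)
(V + 6)*t = (-21 + 6)*14 = -15*14 = -210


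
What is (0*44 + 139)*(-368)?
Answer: -51152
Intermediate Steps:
(0*44 + 139)*(-368) = (0 + 139)*(-368) = 139*(-368) = -51152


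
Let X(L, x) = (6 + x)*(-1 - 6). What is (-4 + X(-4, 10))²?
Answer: 13456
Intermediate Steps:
X(L, x) = -42 - 7*x (X(L, x) = (6 + x)*(-7) = -42 - 7*x)
(-4 + X(-4, 10))² = (-4 + (-42 - 7*10))² = (-4 + (-42 - 70))² = (-4 - 112)² = (-116)² = 13456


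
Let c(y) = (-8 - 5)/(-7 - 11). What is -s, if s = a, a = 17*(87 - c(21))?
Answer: -26401/18 ≈ -1466.7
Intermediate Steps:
c(y) = 13/18 (c(y) = -13/(-18) = -13*(-1/18) = 13/18)
a = 26401/18 (a = 17*(87 - 1*13/18) = 17*(87 - 13/18) = 17*(1553/18) = 26401/18 ≈ 1466.7)
s = 26401/18 ≈ 1466.7
-s = -1*26401/18 = -26401/18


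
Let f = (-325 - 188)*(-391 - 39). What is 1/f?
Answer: 1/220590 ≈ 4.5333e-6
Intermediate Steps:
f = 220590 (f = -513*(-430) = 220590)
1/f = 1/220590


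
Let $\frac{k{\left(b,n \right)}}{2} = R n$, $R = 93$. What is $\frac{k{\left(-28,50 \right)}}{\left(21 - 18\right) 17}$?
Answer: $\frac{3100}{17} \approx 182.35$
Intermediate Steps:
$k{\left(b,n \right)} = 186 n$ ($k{\left(b,n \right)} = 2 \cdot 93 n = 186 n$)
$\frac{k{\left(-28,50 \right)}}{\left(21 - 18\right) 17} = \frac{186 \cdot 50}{\left(21 - 18\right) 17} = \frac{9300}{3 \cdot 17} = \frac{9300}{51} = 9300 \cdot \frac{1}{51} = \frac{3100}{17}$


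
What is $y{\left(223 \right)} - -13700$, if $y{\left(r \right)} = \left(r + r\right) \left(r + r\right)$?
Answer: $212616$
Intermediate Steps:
$y{\left(r \right)} = 4 r^{2}$ ($y{\left(r \right)} = 2 r 2 r = 4 r^{2}$)
$y{\left(223 \right)} - -13700 = 4 \cdot 223^{2} - -13700 = 4 \cdot 49729 + 13700 = 198916 + 13700 = 212616$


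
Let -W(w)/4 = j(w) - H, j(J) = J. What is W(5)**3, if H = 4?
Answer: -64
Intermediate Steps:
W(w) = 16 - 4*w (W(w) = -4*(w - 1*4) = -4*(w - 4) = -4*(-4 + w) = 16 - 4*w)
W(5)**3 = (16 - 4*5)**3 = (16 - 20)**3 = (-4)**3 = -64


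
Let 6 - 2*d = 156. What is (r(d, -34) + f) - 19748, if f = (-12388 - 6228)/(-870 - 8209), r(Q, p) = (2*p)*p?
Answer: -158282828/9079 ≈ -17434.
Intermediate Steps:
d = -75 (d = 3 - ½*156 = 3 - 78 = -75)
r(Q, p) = 2*p²
f = 18616/9079 (f = -18616/(-9079) = -18616*(-1/9079) = 18616/9079 ≈ 2.0504)
(r(d, -34) + f) - 19748 = (2*(-34)² + 18616/9079) - 19748 = (2*1156 + 18616/9079) - 19748 = (2312 + 18616/9079) - 19748 = 21009264/9079 - 19748 = -158282828/9079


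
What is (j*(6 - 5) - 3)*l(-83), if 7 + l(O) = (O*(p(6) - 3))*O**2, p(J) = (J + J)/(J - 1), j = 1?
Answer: -3430652/5 ≈ -6.8613e+5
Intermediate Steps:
p(J) = 2*J/(-1 + J) (p(J) = (2*J)/(-1 + J) = 2*J/(-1 + J))
l(O) = -7 - 3*O**3/5 (l(O) = -7 + (O*(2*6/(-1 + 6) - 3))*O**2 = -7 + (O*(2*6/5 - 3))*O**2 = -7 + (O*(2*6*(1/5) - 3))*O**2 = -7 + (O*(12/5 - 3))*O**2 = -7 + (O*(-3/5))*O**2 = -7 + (-3*O/5)*O**2 = -7 - 3*O**3/5)
(j*(6 - 5) - 3)*l(-83) = (1*(6 - 5) - 3)*(-7 - 3/5*(-83)**3) = (1*1 - 3)*(-7 - 3/5*(-571787)) = (1 - 3)*(-7 + 1715361/5) = -2*1715326/5 = -3430652/5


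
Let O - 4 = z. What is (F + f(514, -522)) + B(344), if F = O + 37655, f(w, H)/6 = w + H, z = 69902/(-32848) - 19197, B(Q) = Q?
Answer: 308046441/16424 ≈ 18756.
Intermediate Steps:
z = -315326479/16424 (z = 69902*(-1/32848) - 19197 = -34951/16424 - 19197 = -315326479/16424 ≈ -19199.)
f(w, H) = 6*H + 6*w (f(w, H) = 6*(w + H) = 6*(H + w) = 6*H + 6*w)
O = -315260783/16424 (O = 4 - 315326479/16424 = -315260783/16424 ≈ -19195.)
F = 303184937/16424 (F = -315260783/16424 + 37655 = 303184937/16424 ≈ 18460.)
(F + f(514, -522)) + B(344) = (303184937/16424 + (6*(-522) + 6*514)) + 344 = (303184937/16424 + (-3132 + 3084)) + 344 = (303184937/16424 - 48) + 344 = 302396585/16424 + 344 = 308046441/16424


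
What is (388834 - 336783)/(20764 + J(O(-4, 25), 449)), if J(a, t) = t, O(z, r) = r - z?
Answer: 52051/21213 ≈ 2.4537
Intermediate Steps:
(388834 - 336783)/(20764 + J(O(-4, 25), 449)) = (388834 - 336783)/(20764 + 449) = 52051/21213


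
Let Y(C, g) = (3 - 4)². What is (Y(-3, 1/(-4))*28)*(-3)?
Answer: -84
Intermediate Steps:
Y(C, g) = 1 (Y(C, g) = (-1)² = 1)
(Y(-3, 1/(-4))*28)*(-3) = (1*28)*(-3) = 28*(-3) = -84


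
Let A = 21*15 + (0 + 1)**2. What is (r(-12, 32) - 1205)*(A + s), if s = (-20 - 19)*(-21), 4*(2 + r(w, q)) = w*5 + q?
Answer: -1377890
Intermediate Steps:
r(w, q) = -2 + q/4 + 5*w/4 (r(w, q) = -2 + (w*5 + q)/4 = -2 + (5*w + q)/4 = -2 + (q + 5*w)/4 = -2 + (q/4 + 5*w/4) = -2 + q/4 + 5*w/4)
s = 819 (s = -39*(-21) = 819)
A = 316 (A = 315 + 1**2 = 315 + 1 = 316)
(r(-12, 32) - 1205)*(A + s) = ((-2 + (1/4)*32 + (5/4)*(-12)) - 1205)*(316 + 819) = ((-2 + 8 - 15) - 1205)*1135 = (-9 - 1205)*1135 = -1214*1135 = -1377890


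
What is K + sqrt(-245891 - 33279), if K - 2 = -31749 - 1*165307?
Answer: -197054 + I*sqrt(279170) ≈ -1.9705e+5 + 528.37*I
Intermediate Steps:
K = -197054 (K = 2 + (-31749 - 1*165307) = 2 + (-31749 - 165307) = 2 - 197056 = -197054)
K + sqrt(-245891 - 33279) = -197054 + sqrt(-245891 - 33279) = -197054 + sqrt(-279170) = -197054 + I*sqrt(279170)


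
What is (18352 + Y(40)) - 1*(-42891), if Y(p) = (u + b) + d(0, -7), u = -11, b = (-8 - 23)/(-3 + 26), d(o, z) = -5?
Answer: 1408190/23 ≈ 61226.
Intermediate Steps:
b = -31/23 ≈ -1.3478
Y(p) = -399/23 (Y(p) = (-11 - 31/23) - 5 = -284/23 - 5 = -399/23)
(18352 + Y(40)) - 1*(-42891) = (18352 - 399/23) - 1*(-42891) = 421697/23 + 42891 = 1408190/23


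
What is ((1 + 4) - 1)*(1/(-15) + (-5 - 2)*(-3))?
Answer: 1256/15 ≈ 83.733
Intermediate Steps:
((1 + 4) - 1)*(1/(-15) + (-5 - 2)*(-3)) = (5 - 1)*(-1/15 - 7*(-3)) = 4*(-1/15 + 21) = 4*(314/15) = 1256/15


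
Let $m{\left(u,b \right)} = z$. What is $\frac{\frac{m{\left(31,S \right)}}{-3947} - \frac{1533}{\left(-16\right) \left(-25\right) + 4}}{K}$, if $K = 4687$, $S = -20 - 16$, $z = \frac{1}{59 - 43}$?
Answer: $- \frac{24203105}{29895335824} \approx -0.00080959$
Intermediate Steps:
$z = \frac{1}{16} \approx 0.0625$
$S = -36$
$m{\left(u,b \right)} = \frac{1}{16}$
$\frac{\frac{m{\left(31,S \right)}}{-3947} - \frac{1533}{\left(-16\right) \left(-25\right) + 4}}{K} = \frac{\frac{1}{16 \left(-3947\right)} - \frac{1533}{\left(-16\right) \left(-25\right) + 4}}{4687} = \left(\frac{1}{16} \left(- \frac{1}{3947}\right) - \frac{1533}{400 + 4}\right) \frac{1}{4687} = \left(- \frac{1}{63152} - \frac{1533}{404}\right) \frac{1}{4687} = \left(- \frac{24203105}{6378352}\right) \frac{1}{4687} = - \frac{24203105}{29895335824}$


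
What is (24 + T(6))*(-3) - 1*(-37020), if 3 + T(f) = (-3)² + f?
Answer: 36912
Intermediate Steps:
T(f) = 6 + f (T(f) = -3 + ((-3)² + f) = -3 + (9 + f) = 6 + f)
(24 + T(6))*(-3) - 1*(-37020) = (24 + (6 + 6))*(-3) - 1*(-37020) = (24 + 12)*(-3) + 37020 = 36*(-3) + 37020 = -108 + 37020 = 36912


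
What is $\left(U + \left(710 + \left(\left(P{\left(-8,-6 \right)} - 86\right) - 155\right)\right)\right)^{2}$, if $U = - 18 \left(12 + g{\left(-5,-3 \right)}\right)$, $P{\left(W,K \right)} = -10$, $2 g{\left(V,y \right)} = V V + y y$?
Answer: $3969$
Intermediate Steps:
$g{\left(V,y \right)} = \frac{V^{2}}{2} + \frac{y^{2}}{2}$ ($g{\left(V,y \right)} = \frac{V V + y y}{2} = \frac{V^{2} + y^{2}}{2} = \frac{V^{2}}{2} + \frac{y^{2}}{2}$)
$U = -522$ ($U = - 18 \left(12 + \left(\frac{\left(-5\right)^{2}}{2} + \frac{\left(-3\right)^{2}}{2}\right)\right) = - 18 \left(12 + \left(\frac{1}{2} \cdot 25 + \frac{1}{2} \cdot 9\right)\right) = - 18 \left(12 + \left(\frac{25}{2} + \frac{9}{2}\right)\right) = - 18 \left(12 + 17\right) = \left(-18\right) 29 = -522$)
$\left(U + \left(710 + \left(\left(P{\left(-8,-6 \right)} - 86\right) - 155\right)\right)\right)^{2} = \left(-522 + \left(710 - 251\right)\right)^{2} = \left(-522 + 459\right)^{2} = \left(-63\right)^{2} = 3969$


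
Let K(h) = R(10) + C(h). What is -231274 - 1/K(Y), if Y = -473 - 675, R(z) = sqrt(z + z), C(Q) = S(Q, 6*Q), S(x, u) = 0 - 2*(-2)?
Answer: -231273 - sqrt(5)/2 ≈ -2.3127e+5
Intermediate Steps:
S(x, u) = 4 (S(x, u) = 0 + 4 = 4)
C(Q) = 4
R(z) = sqrt(2)*sqrt(z) (R(z) = sqrt(2*z) = sqrt(2)*sqrt(z))
Y = -1148
K(h) = 4 + 2*sqrt(5) (K(h) = sqrt(2)*sqrt(10) + 4 = 2*sqrt(5) + 4 = 4 + 2*sqrt(5))
-231274 - 1/K(Y) = -231274 - 1/(4 + 2*sqrt(5))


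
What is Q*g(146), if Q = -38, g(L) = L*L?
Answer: -810008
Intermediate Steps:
g(L) = L²
Q*g(146) = -38*146² = -38*21316 = -810008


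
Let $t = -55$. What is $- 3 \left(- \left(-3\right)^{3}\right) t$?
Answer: $4455$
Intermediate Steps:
$- 3 \left(- \left(-3\right)^{3}\right) t = - 3 \left(- \left(-3\right)^{3}\right) \left(-55\right) = - 3 \left(\left(-1\right) \left(-27\right)\right) \left(-55\right) = \left(-3\right) 27 \left(-55\right) = \left(-81\right) \left(-55\right) = 4455$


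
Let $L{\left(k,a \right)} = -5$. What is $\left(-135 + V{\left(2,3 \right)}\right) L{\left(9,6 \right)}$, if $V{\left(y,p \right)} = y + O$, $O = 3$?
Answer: $650$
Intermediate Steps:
$V{\left(y,p \right)} = 3 + y$ ($V{\left(y,p \right)} = y + 3 = 3 + y$)
$\left(-135 + V{\left(2,3 \right)}\right) L{\left(9,6 \right)} = \left(-135 + \left(3 + 2\right)\right) \left(-5\right) = \left(-135 + 5\right) \left(-5\right) = \left(-130\right) \left(-5\right) = 650$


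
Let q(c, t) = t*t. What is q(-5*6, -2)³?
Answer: 64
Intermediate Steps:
q(c, t) = t²
q(-5*6, -2)³ = ((-2)²)³ = 4³ = 64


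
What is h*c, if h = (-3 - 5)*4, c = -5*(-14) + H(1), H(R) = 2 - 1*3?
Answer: -2208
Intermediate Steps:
H(R) = -1 (H(R) = 2 - 3 = -1)
c = 69 (c = -5*(-14) - 1 = 70 - 1 = 69)
h = -32 (h = -8*4 = -32)
h*c = -32*69 = -2208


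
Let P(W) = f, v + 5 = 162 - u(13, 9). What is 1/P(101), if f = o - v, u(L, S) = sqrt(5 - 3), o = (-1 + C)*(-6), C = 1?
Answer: -157/24647 - sqrt(2)/24647 ≈ -0.0064273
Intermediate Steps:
o = 0 (o = (-1 + 1)*(-6) = 0*(-6) = 0)
u(L, S) = sqrt(2)
v = 157 - sqrt(2) (v = -5 + (162 - sqrt(2)) = 157 - sqrt(2) ≈ 155.59)
f = -157 + sqrt(2) (f = 0 - (157 - sqrt(2)) = 0 + (-157 + sqrt(2)) = -157 + sqrt(2) ≈ -155.59)
P(W) = -157 + sqrt(2)
1/P(101) = 1/(-157 + sqrt(2))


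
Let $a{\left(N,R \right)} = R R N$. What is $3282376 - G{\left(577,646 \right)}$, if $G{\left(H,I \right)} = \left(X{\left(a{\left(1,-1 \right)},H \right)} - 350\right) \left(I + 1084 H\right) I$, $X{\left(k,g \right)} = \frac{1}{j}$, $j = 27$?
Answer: $\frac{3821922290308}{27} \approx 1.4155 \cdot 10^{11}$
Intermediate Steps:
$a{\left(N,R \right)} = N R^{2}$ ($a{\left(N,R \right)} = R^{2} N = N R^{2}$)
$X{\left(k,g \right)} = \frac{1}{27}$
$G{\left(H,I \right)} = I \left(- \frac{10242716 H}{27} - \frac{9449 I}{27}\right)$ ($G{\left(H,I \right)} = \left(\frac{1}{27} - 350\right) \left(I + 1084 H\right) I = - \frac{9449 \left(I + 1084 H\right)}{27} I = \left(- \frac{10242716 H}{27} - \frac{9449 I}{27}\right) I = I \left(- \frac{10242716 H}{27} - \frac{9449 I}{27}\right)$)
$3282376 - G{\left(577,646 \right)} = 3282376 - \left(- \frac{9449}{27}\right) 646 \left(646 + 1084 \cdot 577\right) = 3282376 - \left(- \frac{9449}{27}\right) 646 \left(646 + 625468\right) = 3282376 - \left(- \frac{9449}{27}\right) 646 \cdot 626114 = 3282376 - - \frac{3821833666156}{27} = 3282376 + \frac{3821833666156}{27} = \frac{3821922290308}{27}$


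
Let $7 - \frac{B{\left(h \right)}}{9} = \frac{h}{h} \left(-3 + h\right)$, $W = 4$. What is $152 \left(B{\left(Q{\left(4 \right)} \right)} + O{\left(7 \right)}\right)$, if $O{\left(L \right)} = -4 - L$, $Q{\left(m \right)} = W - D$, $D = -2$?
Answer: $3800$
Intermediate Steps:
$Q{\left(m \right)} = 6$ ($Q{\left(m \right)} = 4 - -2 = 4 + 2 = 6$)
$B{\left(h \right)} = 90 - 9 h$ ($B{\left(h \right)} = 63 - 9 \frac{h}{h} \left(-3 + h\right) = 63 - 9 \cdot 1 \left(-3 + h\right) = 63 - 9 \left(-3 + h\right) = 63 - \left(-27 + 9 h\right) = 90 - 9 h$)
$152 \left(B{\left(Q{\left(4 \right)} \right)} + O{\left(7 \right)}\right) = 152 \left(\left(90 - 54\right) - 11\right) = 152 \left(36 - 11\right) = 152 \cdot 25 = 3800$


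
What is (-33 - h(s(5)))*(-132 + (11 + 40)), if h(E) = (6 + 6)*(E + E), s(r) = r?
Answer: 12393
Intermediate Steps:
h(E) = 24*E (h(E) = 12*(2*E) = 24*E)
(-33 - h(s(5)))*(-132 + (11 + 40)) = (-33 - 24*5)*(-132 + (11 + 40)) = (-33 - 1*120)*(-132 + 51) = (-33 - 120)*(-81) = -153*(-81) = 12393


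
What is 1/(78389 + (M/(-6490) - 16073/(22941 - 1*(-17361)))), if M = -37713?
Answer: 65389995/5126210216944 ≈ 1.2756e-5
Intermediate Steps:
1/(78389 + (M/(-6490) - 16073/(22941 - 1*(-17361)))) = 1/(78389 + (-37713/(-6490) - 16073/(22941 - 1*(-17361)))) = 1/(78389 + (-37713*(-1/6490) - 16073/(22941 + 17361))) = 1/(78389 + (37713/6490 - 16073/40302)) = 1/(78389 + 353898889/65389995) = 1/(5126210216944/65389995) = 65389995/5126210216944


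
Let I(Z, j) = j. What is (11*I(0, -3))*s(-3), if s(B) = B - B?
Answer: 0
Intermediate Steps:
s(B) = 0
(11*I(0, -3))*s(-3) = (11*(-3))*0 = -33*0 = 0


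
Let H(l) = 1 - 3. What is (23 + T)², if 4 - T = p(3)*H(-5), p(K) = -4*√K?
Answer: 921 - 432*√3 ≈ 172.75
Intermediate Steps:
H(l) = -2
T = 4 - 8*√3 (T = 4 - (-4*√3)*(-2) = 4 - 8*√3 ≈ -9.8564)
(23 + T)² = (23 + (4 - 8*√3))² = (27 - 8*√3)²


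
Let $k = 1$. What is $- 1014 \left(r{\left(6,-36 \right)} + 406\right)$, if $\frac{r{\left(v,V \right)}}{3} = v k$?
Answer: $-429936$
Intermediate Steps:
$r{\left(v,V \right)} = 3 v$ ($r{\left(v,V \right)} = 3 v 1 = 3 v$)
$- 1014 \left(r{\left(6,-36 \right)} + 406\right) = - 1014 \left(3 \cdot 6 + 406\right) = - 1014 \left(18 + 406\right) = \left(-1014\right) 424 = -429936$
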